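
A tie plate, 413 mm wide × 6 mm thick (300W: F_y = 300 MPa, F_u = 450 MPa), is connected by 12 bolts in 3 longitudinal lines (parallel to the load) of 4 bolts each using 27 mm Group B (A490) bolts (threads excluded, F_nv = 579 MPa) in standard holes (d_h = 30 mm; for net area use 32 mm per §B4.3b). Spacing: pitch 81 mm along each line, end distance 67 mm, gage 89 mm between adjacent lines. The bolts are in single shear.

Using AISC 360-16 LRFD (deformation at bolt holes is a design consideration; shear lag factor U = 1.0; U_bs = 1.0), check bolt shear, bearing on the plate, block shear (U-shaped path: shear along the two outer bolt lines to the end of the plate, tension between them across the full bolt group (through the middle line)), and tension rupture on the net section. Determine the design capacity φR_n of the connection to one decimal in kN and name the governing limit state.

641.9 kN (net-section rupture governs)

Bolt shear: A_b = π(27)²/4 = 572.56 mm². φR_n = 0.75 × 579 × 572.56 × 12 × 1 = 2983.6 kN.
Bearing (6 mm plate, F_u = 450 MPa): end bolts L_c = 67 − 30/2 = 52, R_n = min(1.2×52×6×450, 2.4×27×6×450) = 168.48 kN/bolt; interior L_c = 81 − 30 = 51, R_n = 165.24 kN/bolt. φR_n = 0.75 × (3×168.48 + 9×165.24) = 1494.5 kN.
Block shear: shear path 2×[67+3×81] = 2×310 mm, A_gv = 3720, A_nv = 2×(310 − 3.5×32)×6 = 2376 mm²; tension across gage: (178 − 2×32)×6 = 684 mm². R_n = min(0.6×450×2376, 0.6×300×3720) + 1.0×450×684 = min(641.52, 669.6) + 307.8 = 949.32 kN. φR_n = 0.75 × 949.32 = 712.0 kN.
Tension rupture (net): A_n = (413 − 3×32)×6 = 1902 mm² (U = 1.0, A_e = A_n). φR_n = 0.75 × 450 × 1902 = 641.9 kN.
Governing: min(2983.6, 1494.5, 712.0, 641.9) = 641.9 kN → net-section rupture.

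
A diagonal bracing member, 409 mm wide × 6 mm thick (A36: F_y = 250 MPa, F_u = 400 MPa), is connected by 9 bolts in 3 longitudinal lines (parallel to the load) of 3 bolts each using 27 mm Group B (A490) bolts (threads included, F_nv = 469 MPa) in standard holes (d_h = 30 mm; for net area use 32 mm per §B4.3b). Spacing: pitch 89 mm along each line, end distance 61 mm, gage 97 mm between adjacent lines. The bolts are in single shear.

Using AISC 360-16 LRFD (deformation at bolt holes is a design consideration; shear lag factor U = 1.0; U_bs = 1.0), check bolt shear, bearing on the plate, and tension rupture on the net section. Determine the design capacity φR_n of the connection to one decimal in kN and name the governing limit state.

Bolt shear: A_b = π(27)²/4 = 572.56 mm². φR_n = 0.75 × 469 × 572.56 × 9 × 1 = 1812.6 kN.
Bearing (6 mm plate, F_u = 400 MPa): end bolts L_c = 61 − 30/2 = 46, R_n = min(1.2×46×6×400, 2.4×27×6×400) = 132.48 kN/bolt; interior L_c = 89 − 30 = 59, R_n = 155.52 kN/bolt. φR_n = 0.75 × (3×132.48 + 6×155.52) = 997.9 kN.
Tension rupture (net): A_n = (409 − 3×32)×6 = 1878 mm² (U = 1.0, A_e = A_n). φR_n = 0.75 × 400 × 1878 = 563.4 kN.
Governing: min(1812.6, 997.9, 563.4) = 563.4 kN → net-section rupture.

563.4 kN (net-section rupture governs)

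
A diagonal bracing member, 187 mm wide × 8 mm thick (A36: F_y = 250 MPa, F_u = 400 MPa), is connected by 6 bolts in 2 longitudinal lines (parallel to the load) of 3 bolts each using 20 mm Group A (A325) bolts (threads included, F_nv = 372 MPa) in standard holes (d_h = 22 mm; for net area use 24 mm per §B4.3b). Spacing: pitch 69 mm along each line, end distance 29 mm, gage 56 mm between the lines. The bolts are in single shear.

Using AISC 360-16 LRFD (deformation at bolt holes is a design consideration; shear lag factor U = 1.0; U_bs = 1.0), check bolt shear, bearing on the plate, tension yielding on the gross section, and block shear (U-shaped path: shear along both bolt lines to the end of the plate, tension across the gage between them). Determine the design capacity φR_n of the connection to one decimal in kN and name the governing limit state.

Bolt shear: A_b = π(20)²/4 = 314.16 mm². φR_n = 0.75 × 372 × 314.16 × 6 × 1 = 525.9 kN.
Bearing (8 mm plate, F_u = 400 MPa): end bolts L_c = 29 − 22/2 = 18, R_n = min(1.2×18×8×400, 2.4×20×8×400) = 69.12 kN/bolt; interior L_c = 69 − 22 = 47, R_n = 153.6 kN/bolt. φR_n = 0.75 × (2×69.12 + 4×153.6) = 564.5 kN.
Tension yield (gross): A_g = 187×8 = 1496 mm². φR_n = 0.90 × 250 × 1496 = 336.6 kN.
Block shear: shear path 2×[29+2×69] = 2×167 mm, A_gv = 2672, A_nv = 2×(167 − 2.5×24)×8 = 1712 mm²; tension across gage: (56 − 1×24)×8 = 256 mm². R_n = min(0.6×400×1712, 0.6×250×2672) + 1.0×400×256 = min(410.88, 400.8) + 102.4 = 503.2 kN. φR_n = 0.75 × 503.2 = 377.4 kN.
Governing: min(525.9, 564.5, 336.6, 377.4) = 336.6 kN → gross-section yield.

336.6 kN (gross-section yield governs)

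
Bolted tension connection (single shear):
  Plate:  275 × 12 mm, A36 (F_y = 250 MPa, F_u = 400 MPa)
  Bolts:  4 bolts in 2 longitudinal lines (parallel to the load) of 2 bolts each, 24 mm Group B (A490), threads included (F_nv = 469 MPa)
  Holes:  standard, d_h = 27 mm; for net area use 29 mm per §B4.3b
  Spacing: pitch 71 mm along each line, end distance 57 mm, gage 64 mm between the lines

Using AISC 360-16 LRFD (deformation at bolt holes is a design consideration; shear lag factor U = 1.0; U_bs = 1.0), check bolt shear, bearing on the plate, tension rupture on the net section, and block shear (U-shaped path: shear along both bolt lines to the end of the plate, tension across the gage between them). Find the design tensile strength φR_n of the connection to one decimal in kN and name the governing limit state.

Bolt shear: A_b = π(24)²/4 = 452.39 mm². φR_n = 0.75 × 469 × 452.39 × 4 × 1 = 636.5 kN.
Bearing (12 mm plate, F_u = 400 MPa): end bolts L_c = 57 − 27/2 = 43.5, R_n = min(1.2×43.5×12×400, 2.4×24×12×400) = 250.56 kN/bolt; interior L_c = 71 − 27 = 44, R_n = 253.44 kN/bolt. φR_n = 0.75 × (2×250.56 + 2×253.44) = 756.0 kN.
Tension rupture (net): A_n = (275 − 2×29)×12 = 2604 mm² (U = 1.0, A_e = A_n). φR_n = 0.75 × 400 × 2604 = 781.2 kN.
Block shear: shear path 2×[57+1×71] = 2×128 mm, A_gv = 3072, A_nv = 2×(128 − 1.5×29)×12 = 2028 mm²; tension across gage: (64 − 1×29)×12 = 420 mm². R_n = min(0.6×400×2028, 0.6×250×3072) + 1.0×400×420 = min(486.72, 460.8) + 168 = 628.8 kN. φR_n = 0.75 × 628.8 = 471.6 kN.
Governing: min(636.5, 756.0, 781.2, 471.6) = 471.6 kN → block shear.

471.6 kN (block shear governs)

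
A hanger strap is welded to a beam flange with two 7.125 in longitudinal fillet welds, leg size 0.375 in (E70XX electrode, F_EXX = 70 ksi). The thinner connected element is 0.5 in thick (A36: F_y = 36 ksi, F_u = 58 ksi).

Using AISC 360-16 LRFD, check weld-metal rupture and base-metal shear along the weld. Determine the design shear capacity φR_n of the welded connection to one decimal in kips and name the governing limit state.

119.0 kips (weld metal governs)

Weld metal: throat = 0.707×0.375 = 0.26513 in, L = 2×7.125 = 14.25 in. φR_n = 0.75 × 0.6 × 70 × 0.26513 × 14.25 = 119.0 kips.
Base metal shear (0.5 in plate): yield φR_n = 1.0×0.6×36×0.5×14.25 = 153.9 kips; rupture φR_n = 0.75×0.6×58×0.5×14.25 = 186.0 kips; take 153.9 kips (yield).
Governing: min(119.0, 153.9) = 119.0 kips → weld metal.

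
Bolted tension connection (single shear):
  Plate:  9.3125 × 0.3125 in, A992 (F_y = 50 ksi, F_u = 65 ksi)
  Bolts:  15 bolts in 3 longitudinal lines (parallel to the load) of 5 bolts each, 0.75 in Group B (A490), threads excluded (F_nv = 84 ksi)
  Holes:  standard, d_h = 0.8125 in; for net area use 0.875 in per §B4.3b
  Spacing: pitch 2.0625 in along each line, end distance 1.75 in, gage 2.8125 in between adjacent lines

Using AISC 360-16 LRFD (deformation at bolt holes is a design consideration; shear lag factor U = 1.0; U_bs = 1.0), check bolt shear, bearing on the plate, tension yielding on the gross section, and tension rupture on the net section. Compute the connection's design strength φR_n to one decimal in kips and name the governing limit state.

101.9 kips (net-section rupture governs)

Bolt shear: A_b = π(0.75)²/4 = 0.44179 in². φR_n = 0.75 × 84 × 0.44179 × 15 × 1 = 417.5 kips.
Bearing (0.3125 in plate, F_u = 65 ksi): end bolts L_c = 1.75 − 0.8125/2 = 1.34375, R_n = min(1.2×1.34375×0.3125×65, 2.4×0.75×0.3125×65) = 32.754 kips/bolt; interior L_c = 2.0625 − 0.8125 = 1.25, R_n = 30.469 kips/bolt. φR_n = 0.75 × (3×32.754 + 12×30.469) = 347.9 kips.
Tension yield (gross): A_g = 9.3125×0.3125 = 2.9102 in². φR_n = 0.90 × 50 × 2.9102 = 131.0 kips.
Tension rupture (net): A_n = (9.3125 − 3×0.875)×0.3125 = 2.0898 in² (U = 1.0, A_e = A_n). φR_n = 0.75 × 65 × 2.0898 = 101.9 kips.
Governing: min(417.5, 347.9, 131.0, 101.9) = 101.9 kips → net-section rupture.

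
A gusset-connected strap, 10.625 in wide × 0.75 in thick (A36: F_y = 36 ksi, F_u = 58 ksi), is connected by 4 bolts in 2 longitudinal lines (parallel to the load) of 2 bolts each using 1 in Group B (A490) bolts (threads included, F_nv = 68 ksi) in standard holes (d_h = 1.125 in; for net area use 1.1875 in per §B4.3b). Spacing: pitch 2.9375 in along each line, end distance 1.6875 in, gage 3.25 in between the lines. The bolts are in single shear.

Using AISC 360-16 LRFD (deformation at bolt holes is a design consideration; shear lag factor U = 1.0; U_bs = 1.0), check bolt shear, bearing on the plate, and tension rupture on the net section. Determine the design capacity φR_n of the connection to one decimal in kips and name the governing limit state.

160.2 kips (bolt shear governs)

Bolt shear: A_b = π(1)²/4 = 0.7854 in². φR_n = 0.75 × 68 × 0.7854 × 4 × 1 = 160.2 kips.
Bearing (0.75 in plate, F_u = 58 ksi): end bolts L_c = 1.6875 − 1.125/2 = 1.125, R_n = min(1.2×1.125×0.75×58, 2.4×1×0.75×58) = 58.725 kips/bolt; interior L_c = 2.9375 − 1.125 = 1.8125, R_n = 94.613 kips/bolt. φR_n = 0.75 × (2×58.725 + 2×94.613) = 230.0 kips.
Tension rupture (net): A_n = (10.625 − 2×1.1875)×0.75 = 6.1875 in² (U = 1.0, A_e = A_n). φR_n = 0.75 × 58 × 6.1875 = 269.2 kips.
Governing: min(160.2, 230.0, 269.2) = 160.2 kips → bolt shear.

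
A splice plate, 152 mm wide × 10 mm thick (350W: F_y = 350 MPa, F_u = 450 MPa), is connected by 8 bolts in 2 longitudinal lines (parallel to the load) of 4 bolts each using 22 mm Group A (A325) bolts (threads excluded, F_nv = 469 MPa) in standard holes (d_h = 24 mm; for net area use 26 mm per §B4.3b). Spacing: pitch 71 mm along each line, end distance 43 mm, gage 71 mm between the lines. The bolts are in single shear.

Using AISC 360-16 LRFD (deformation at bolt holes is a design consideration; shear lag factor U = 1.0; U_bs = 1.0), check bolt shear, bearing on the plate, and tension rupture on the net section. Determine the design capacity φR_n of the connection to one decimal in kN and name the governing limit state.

Bolt shear: A_b = π(22)²/4 = 380.13 mm². φR_n = 0.75 × 469 × 380.13 × 8 × 1 = 1069.7 kN.
Bearing (10 mm plate, F_u = 450 MPa): end bolts L_c = 43 − 24/2 = 31, R_n = min(1.2×31×10×450, 2.4×22×10×450) = 167.4 kN/bolt; interior L_c = 71 − 24 = 47, R_n = 237.6 kN/bolt. φR_n = 0.75 × (2×167.4 + 6×237.6) = 1320.3 kN.
Tension rupture (net): A_n = (152 − 2×26)×10 = 1000 mm² (U = 1.0, A_e = A_n). φR_n = 0.75 × 450 × 1000 = 337.5 kN.
Governing: min(1069.7, 1320.3, 337.5) = 337.5 kN → net-section rupture.

337.5 kN (net-section rupture governs)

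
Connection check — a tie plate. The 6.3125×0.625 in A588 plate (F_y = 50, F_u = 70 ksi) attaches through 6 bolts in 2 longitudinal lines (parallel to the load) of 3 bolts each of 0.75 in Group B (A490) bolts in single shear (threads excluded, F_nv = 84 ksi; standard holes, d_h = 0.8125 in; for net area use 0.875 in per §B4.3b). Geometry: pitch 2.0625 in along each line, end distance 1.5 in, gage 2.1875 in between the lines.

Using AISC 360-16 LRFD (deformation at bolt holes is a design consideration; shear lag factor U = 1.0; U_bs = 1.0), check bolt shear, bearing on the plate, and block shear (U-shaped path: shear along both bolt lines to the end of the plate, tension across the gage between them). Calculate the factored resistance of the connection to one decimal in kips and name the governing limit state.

Bolt shear: A_b = π(0.75)²/4 = 0.44179 in². φR_n = 0.75 × 84 × 0.44179 × 6 × 1 = 167.0 kips.
Bearing (0.625 in plate, F_u = 70 ksi): end bolts L_c = 1.5 − 0.8125/2 = 1.09375, R_n = min(1.2×1.09375×0.625×70, 2.4×0.75×0.625×70) = 57.422 kips/bolt; interior L_c = 2.0625 − 0.8125 = 1.25, R_n = 65.625 kips/bolt. φR_n = 0.75 × (2×57.422 + 4×65.625) = 283.0 kips.
Block shear: shear path 2×[1.5+2×2.0625] = 2×5.625 in, A_gv = 7.0313, A_nv = 2×(5.625 − 2.5×0.875)×0.625 = 4.2969 in²; tension across gage: (2.1875 − 1×0.875)×0.625 = 0.82031 in². R_n = min(0.6×70×4.2969, 0.6×50×7.0313) + 1.0×70×0.82031 = min(180.47, 210.94) + 57.422 = 237.89 kips. φR_n = 0.75 × 237.89 = 178.4 kips.
Governing: min(167.0, 283.0, 178.4) = 167.0 kips → bolt shear.

167.0 kips (bolt shear governs)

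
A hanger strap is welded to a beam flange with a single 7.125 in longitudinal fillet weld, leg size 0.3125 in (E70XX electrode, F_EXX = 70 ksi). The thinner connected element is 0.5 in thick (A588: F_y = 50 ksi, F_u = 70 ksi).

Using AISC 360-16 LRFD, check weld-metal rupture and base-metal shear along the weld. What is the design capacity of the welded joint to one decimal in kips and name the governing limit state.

Weld metal: throat = 0.707×0.3125 = 0.22094 in, L = 7.125 in. φR_n = 0.75 × 0.6 × 70 × 0.22094 × 7.125 = 49.6 kips.
Base metal shear (0.5 in plate): yield φR_n = 1.0×0.6×50×0.5×7.125 = 106.9 kips; rupture φR_n = 0.75×0.6×70×0.5×7.125 = 112.2 kips; take 106.9 kips (yield).
Governing: min(49.6, 106.9) = 49.6 kips → weld metal.

49.6 kips (weld metal governs)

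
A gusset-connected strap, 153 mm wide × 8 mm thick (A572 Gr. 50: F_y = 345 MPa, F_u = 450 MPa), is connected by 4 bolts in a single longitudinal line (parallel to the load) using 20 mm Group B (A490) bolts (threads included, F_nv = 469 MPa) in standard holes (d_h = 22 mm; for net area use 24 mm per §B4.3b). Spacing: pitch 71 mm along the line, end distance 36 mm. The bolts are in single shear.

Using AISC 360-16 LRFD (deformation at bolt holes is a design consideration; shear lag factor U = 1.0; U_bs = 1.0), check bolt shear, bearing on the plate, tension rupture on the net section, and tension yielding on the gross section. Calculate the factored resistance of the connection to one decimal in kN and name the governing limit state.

348.3 kN (net-section rupture governs)

Bolt shear: A_b = π(20)²/4 = 314.16 mm². φR_n = 0.75 × 469 × 314.16 × 4 × 1 = 442.0 kN.
Bearing (8 mm plate, F_u = 450 MPa): end bolts L_c = 36 − 22/2 = 25, R_n = min(1.2×25×8×450, 2.4×20×8×450) = 108 kN/bolt; interior L_c = 71 − 22 = 49, R_n = 172.8 kN/bolt. φR_n = 0.75 × (1×108 + 3×172.8) = 469.8 kN.
Tension rupture (net): A_n = (153 − 1×24)×8 = 1032 mm² (U = 1.0, A_e = A_n). φR_n = 0.75 × 450 × 1032 = 348.3 kN.
Tension yield (gross): A_g = 153×8 = 1224 mm². φR_n = 0.90 × 345 × 1224 = 380.1 kN.
Governing: min(442.0, 469.8, 348.3, 380.1) = 348.3 kN → net-section rupture.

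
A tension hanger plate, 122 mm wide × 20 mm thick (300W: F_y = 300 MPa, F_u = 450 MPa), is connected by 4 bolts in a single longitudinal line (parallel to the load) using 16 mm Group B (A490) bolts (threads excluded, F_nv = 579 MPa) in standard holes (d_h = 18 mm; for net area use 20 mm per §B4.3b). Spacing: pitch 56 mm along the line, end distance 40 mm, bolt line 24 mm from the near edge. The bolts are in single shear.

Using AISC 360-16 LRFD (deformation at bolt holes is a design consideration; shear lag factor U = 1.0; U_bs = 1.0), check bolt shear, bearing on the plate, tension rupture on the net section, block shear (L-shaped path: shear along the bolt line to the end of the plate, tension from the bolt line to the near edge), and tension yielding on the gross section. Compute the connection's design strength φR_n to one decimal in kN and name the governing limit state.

Bolt shear: A_b = π(16)²/4 = 201.06 mm². φR_n = 0.75 × 579 × 201.06 × 4 × 1 = 349.2 kN.
Bearing (20 mm plate, F_u = 450 MPa): end bolts L_c = 40 − 18/2 = 31, R_n = min(1.2×31×20×450, 2.4×16×20×450) = 334.8 kN/bolt; interior L_c = 56 − 18 = 38, R_n = 345.6 kN/bolt. φR_n = 0.75 × (1×334.8 + 3×345.6) = 1028.7 kN.
Tension rupture (net): A_n = (122 − 1×20)×20 = 2040 mm² (U = 1.0, A_e = A_n). φR_n = 0.75 × 450 × 2040 = 688.5 kN.
Block shear: shear path 1×[40+3×56] = 1×208 mm, A_gv = 4160, A_nv = 1×(208 − 3.5×20)×20 = 2760 mm²; tension to near edge: (24 − 0.5×20)×20 = 280 mm². R_n = min(0.6×450×2760, 0.6×300×4160) + 1.0×450×280 = min(745.2, 748.8) + 126 = 871.2 kN. φR_n = 0.75 × 871.2 = 653.4 kN.
Tension yield (gross): A_g = 122×20 = 2440 mm². φR_n = 0.90 × 300 × 2440 = 658.8 kN.
Governing: min(349.2, 1028.7, 688.5, 653.4, 658.8) = 349.2 kN → bolt shear.

349.2 kN (bolt shear governs)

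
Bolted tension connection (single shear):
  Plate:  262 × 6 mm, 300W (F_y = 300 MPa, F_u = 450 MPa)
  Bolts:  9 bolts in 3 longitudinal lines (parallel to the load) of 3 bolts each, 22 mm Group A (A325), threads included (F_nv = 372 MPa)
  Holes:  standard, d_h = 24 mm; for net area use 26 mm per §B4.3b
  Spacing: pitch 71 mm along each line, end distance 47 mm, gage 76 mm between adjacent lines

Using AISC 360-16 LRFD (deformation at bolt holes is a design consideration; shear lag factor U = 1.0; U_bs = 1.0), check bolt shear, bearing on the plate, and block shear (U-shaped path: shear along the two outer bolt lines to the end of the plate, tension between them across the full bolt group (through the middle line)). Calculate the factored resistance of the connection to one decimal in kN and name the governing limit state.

Bolt shear: A_b = π(22)²/4 = 380.13 mm². φR_n = 0.75 × 372 × 380.13 × 9 × 1 = 954.5 kN.
Bearing (6 mm plate, F_u = 450 MPa): end bolts L_c = 47 − 24/2 = 35, R_n = min(1.2×35×6×450, 2.4×22×6×450) = 113.4 kN/bolt; interior L_c = 71 − 24 = 47, R_n = 142.56 kN/bolt. φR_n = 0.75 × (3×113.4 + 6×142.56) = 896.7 kN.
Block shear: shear path 2×[47+2×71] = 2×189 mm, A_gv = 2268, A_nv = 2×(189 − 2.5×26)×6 = 1488 mm²; tension across gage: (152 − 2×26)×6 = 600 mm². R_n = min(0.6×450×1488, 0.6×300×2268) + 1.0×450×600 = min(401.76, 408.24) + 270 = 671.76 kN. φR_n = 0.75 × 671.76 = 503.8 kN.
Governing: min(954.5, 896.7, 503.8) = 503.8 kN → block shear.

503.8 kN (block shear governs)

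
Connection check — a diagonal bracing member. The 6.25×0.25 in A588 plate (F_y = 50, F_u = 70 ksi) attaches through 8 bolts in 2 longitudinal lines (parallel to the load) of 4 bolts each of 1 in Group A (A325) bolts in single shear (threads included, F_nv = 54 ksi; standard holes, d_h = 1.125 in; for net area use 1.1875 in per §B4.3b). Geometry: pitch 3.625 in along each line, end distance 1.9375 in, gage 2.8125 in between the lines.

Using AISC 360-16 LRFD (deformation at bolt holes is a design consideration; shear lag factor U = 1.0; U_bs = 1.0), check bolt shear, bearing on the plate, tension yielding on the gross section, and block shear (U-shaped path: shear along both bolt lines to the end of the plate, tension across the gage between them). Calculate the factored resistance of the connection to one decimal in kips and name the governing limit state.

Bolt shear: A_b = π(1)²/4 = 0.7854 in². φR_n = 0.75 × 54 × 0.7854 × 8 × 1 = 254.5 kips.
Bearing (0.25 in plate, F_u = 70 ksi): end bolts L_c = 1.9375 − 1.125/2 = 1.375, R_n = min(1.2×1.375×0.25×70, 2.4×1×0.25×70) = 28.875 kips/bolt; interior L_c = 3.625 − 1.125 = 2.5, R_n = 42 kips/bolt. φR_n = 0.75 × (2×28.875 + 6×42) = 232.3 kips.
Tension yield (gross): A_g = 6.25×0.25 = 1.5625 in². φR_n = 0.90 × 50 × 1.5625 = 70.3 kips.
Block shear: shear path 2×[1.9375+3×3.625] = 2×12.8125 in, A_gv = 6.4063, A_nv = 2×(12.8125 − 3.5×1.1875)×0.25 = 4.3281 in²; tension across gage: (2.8125 − 1×1.1875)×0.25 = 0.40625 in². R_n = min(0.6×70×4.3281, 0.6×50×6.4063) + 1.0×70×0.40625 = min(181.78, 192.19) + 28.438 = 210.22 kips. φR_n = 0.75 × 210.22 = 157.7 kips.
Governing: min(254.5, 232.3, 70.3, 157.7) = 70.3 kips → gross-section yield.

70.3 kips (gross-section yield governs)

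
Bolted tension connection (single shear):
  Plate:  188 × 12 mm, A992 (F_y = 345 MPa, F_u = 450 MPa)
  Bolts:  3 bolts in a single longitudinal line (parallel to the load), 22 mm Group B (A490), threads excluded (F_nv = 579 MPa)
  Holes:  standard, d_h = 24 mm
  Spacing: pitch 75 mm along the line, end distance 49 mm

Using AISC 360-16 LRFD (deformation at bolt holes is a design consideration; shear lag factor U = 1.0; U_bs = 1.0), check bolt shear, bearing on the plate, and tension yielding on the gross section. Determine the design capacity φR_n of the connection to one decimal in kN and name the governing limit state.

495.2 kN (bolt shear governs)

Bolt shear: A_b = π(22)²/4 = 380.13 mm². φR_n = 0.75 × 579 × 380.13 × 3 × 1 = 495.2 kN.
Bearing (12 mm plate, F_u = 450 MPa): end bolts L_c = 49 − 24/2 = 37, R_n = min(1.2×37×12×450, 2.4×22×12×450) = 239.76 kN/bolt; interior L_c = 75 − 24 = 51, R_n = 285.12 kN/bolt. φR_n = 0.75 × (1×239.76 + 2×285.12) = 607.5 kN.
Tension yield (gross): A_g = 188×12 = 2256 mm². φR_n = 0.90 × 345 × 2256 = 700.5 kN.
Governing: min(495.2, 607.5, 700.5) = 495.2 kN → bolt shear.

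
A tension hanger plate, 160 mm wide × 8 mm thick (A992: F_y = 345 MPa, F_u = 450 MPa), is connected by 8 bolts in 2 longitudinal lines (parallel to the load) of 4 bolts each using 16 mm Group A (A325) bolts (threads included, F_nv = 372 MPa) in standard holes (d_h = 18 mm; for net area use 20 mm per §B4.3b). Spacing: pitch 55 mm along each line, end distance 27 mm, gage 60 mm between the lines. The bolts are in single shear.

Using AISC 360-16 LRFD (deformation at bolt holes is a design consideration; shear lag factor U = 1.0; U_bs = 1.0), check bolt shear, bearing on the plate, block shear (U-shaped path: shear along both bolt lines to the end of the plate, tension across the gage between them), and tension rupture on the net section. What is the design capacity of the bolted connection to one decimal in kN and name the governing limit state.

324.0 kN (net-section rupture governs)

Bolt shear: A_b = π(16)²/4 = 201.06 mm². φR_n = 0.75 × 372 × 201.06 × 8 × 1 = 448.8 kN.
Bearing (8 mm plate, F_u = 450 MPa): end bolts L_c = 27 − 18/2 = 18, R_n = min(1.2×18×8×450, 2.4×16×8×450) = 77.76 kN/bolt; interior L_c = 55 − 18 = 37, R_n = 138.24 kN/bolt. φR_n = 0.75 × (2×77.76 + 6×138.24) = 738.7 kN.
Block shear: shear path 2×[27+3×55] = 2×192 mm, A_gv = 3072, A_nv = 2×(192 − 3.5×20)×8 = 1952 mm²; tension across gage: (60 − 1×20)×8 = 320 mm². R_n = min(0.6×450×1952, 0.6×345×3072) + 1.0×450×320 = min(527.04, 635.9) + 144 = 671.04 kN. φR_n = 0.75 × 671.04 = 503.3 kN.
Tension rupture (net): A_n = (160 − 2×20)×8 = 960 mm² (U = 1.0, A_e = A_n). φR_n = 0.75 × 450 × 960 = 324.0 kN.
Governing: min(448.8, 738.7, 503.3, 324.0) = 324.0 kN → net-section rupture.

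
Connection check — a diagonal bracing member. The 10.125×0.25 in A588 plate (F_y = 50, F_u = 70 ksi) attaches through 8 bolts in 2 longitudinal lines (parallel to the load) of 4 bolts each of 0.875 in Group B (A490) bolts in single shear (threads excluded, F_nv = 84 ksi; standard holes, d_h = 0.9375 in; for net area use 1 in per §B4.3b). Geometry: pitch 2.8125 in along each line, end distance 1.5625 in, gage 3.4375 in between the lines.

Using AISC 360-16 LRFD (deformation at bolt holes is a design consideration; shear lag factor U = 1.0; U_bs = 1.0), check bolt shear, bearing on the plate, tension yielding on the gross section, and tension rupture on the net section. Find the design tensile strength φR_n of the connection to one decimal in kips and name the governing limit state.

Bolt shear: A_b = π(0.875)²/4 = 0.60132 in². φR_n = 0.75 × 84 × 0.60132 × 8 × 1 = 303.1 kips.
Bearing (0.25 in plate, F_u = 70 ksi): end bolts L_c = 1.5625 − 0.9375/2 = 1.09375, R_n = min(1.2×1.09375×0.25×70, 2.4×0.875×0.25×70) = 22.969 kips/bolt; interior L_c = 2.8125 − 0.9375 = 1.875, R_n = 36.75 kips/bolt. φR_n = 0.75 × (2×22.969 + 6×36.75) = 199.8 kips.
Tension yield (gross): A_g = 10.125×0.25 = 2.5313 in². φR_n = 0.90 × 50 × 2.5313 = 113.9 kips.
Tension rupture (net): A_n = (10.125 − 2×1)×0.25 = 2.0313 in² (U = 1.0, A_e = A_n). φR_n = 0.75 × 70 × 2.0313 = 106.6 kips.
Governing: min(303.1, 199.8, 113.9, 106.6) = 106.6 kips → net-section rupture.

106.6 kips (net-section rupture governs)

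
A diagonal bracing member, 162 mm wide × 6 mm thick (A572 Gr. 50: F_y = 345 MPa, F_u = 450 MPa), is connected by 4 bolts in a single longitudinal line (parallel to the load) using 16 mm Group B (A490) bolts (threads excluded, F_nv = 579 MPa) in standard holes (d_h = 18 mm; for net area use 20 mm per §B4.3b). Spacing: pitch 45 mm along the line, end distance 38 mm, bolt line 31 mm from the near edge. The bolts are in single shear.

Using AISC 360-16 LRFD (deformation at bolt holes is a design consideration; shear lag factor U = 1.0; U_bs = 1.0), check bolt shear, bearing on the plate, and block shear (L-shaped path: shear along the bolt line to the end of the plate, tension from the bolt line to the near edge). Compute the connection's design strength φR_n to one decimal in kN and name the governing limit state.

167.7 kN (block shear governs)

Bolt shear: A_b = π(16)²/4 = 201.06 mm². φR_n = 0.75 × 579 × 201.06 × 4 × 1 = 349.2 kN.
Bearing (6 mm plate, F_u = 450 MPa): end bolts L_c = 38 − 18/2 = 29, R_n = min(1.2×29×6×450, 2.4×16×6×450) = 93.96 kN/bolt; interior L_c = 45 − 18 = 27, R_n = 87.48 kN/bolt. φR_n = 0.75 × (1×93.96 + 3×87.48) = 267.3 kN.
Block shear: shear path 1×[38+3×45] = 1×173 mm, A_gv = 1038, A_nv = 1×(173 − 3.5×20)×6 = 618 mm²; tension to near edge: (31 − 0.5×20)×6 = 126 mm². R_n = min(0.6×450×618, 0.6×345×1038) + 1.0×450×126 = min(166.86, 214.87) + 56.7 = 223.56 kN. φR_n = 0.75 × 223.56 = 167.7 kN.
Governing: min(349.2, 267.3, 167.7) = 167.7 kN → block shear.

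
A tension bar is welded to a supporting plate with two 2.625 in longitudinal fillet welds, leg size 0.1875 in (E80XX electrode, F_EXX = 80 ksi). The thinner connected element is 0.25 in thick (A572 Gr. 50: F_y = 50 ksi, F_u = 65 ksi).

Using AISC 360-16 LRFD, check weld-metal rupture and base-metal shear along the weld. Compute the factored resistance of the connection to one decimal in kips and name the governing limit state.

25.1 kips (weld metal governs)

Weld metal: throat = 0.707×0.1875 = 0.13256 in, L = 2×2.625 = 5.25 in. φR_n = 0.75 × 0.6 × 80 × 0.13256 × 5.25 = 25.1 kips.
Base metal shear (0.25 in plate): yield φR_n = 1.0×0.6×50×0.25×5.25 = 39.4 kips; rupture φR_n = 0.75×0.6×65×0.25×5.25 = 38.4 kips; take 38.4 kips (rupture).
Governing: min(25.1, 38.4) = 25.1 kips → weld metal.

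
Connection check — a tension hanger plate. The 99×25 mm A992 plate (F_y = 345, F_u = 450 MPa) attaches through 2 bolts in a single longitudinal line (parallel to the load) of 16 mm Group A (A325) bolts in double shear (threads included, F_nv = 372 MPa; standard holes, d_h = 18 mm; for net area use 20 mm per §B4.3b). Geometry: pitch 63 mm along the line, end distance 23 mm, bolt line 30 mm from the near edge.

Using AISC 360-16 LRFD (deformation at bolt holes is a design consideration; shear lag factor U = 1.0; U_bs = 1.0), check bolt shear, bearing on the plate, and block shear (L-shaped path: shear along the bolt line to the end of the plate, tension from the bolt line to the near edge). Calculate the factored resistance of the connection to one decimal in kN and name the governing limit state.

Bolt shear: A_b = π(16)²/4 = 201.06 mm². φR_n = 0.75 × 372 × 201.06 × 2 × 2 = 224.4 kN.
Bearing (25 mm plate, F_u = 450 MPa): end bolts L_c = 23 − 18/2 = 14, R_n = min(1.2×14×25×450, 2.4×16×25×450) = 189 kN/bolt; interior L_c = 63 − 18 = 45, R_n = 432 kN/bolt. φR_n = 0.75 × (1×189 + 1×432) = 465.8 kN.
Block shear: shear path 1×[23+1×63] = 1×86 mm, A_gv = 2150, A_nv = 1×(86 − 1.5×20)×25 = 1400 mm²; tension to near edge: (30 − 0.5×20)×25 = 500 mm². R_n = min(0.6×450×1400, 0.6×345×2150) + 1.0×450×500 = min(378, 445.05) + 225 = 603 kN. φR_n = 0.75 × 603 = 452.3 kN.
Governing: min(224.4, 465.8, 452.3) = 224.4 kN → bolt shear.

224.4 kN (bolt shear governs)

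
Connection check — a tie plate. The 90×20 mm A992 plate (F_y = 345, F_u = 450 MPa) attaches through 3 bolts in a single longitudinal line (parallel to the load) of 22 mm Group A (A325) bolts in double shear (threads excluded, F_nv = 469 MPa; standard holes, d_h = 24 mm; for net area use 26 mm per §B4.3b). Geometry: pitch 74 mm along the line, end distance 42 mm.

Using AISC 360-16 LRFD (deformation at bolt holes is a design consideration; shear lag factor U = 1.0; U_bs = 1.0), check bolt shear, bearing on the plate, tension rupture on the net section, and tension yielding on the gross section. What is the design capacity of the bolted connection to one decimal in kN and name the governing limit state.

432.0 kN (net-section rupture governs)

Bolt shear: A_b = π(22)²/4 = 380.13 mm². φR_n = 0.75 × 469 × 380.13 × 3 × 2 = 802.3 kN.
Bearing (20 mm plate, F_u = 450 MPa): end bolts L_c = 42 − 24/2 = 30, R_n = min(1.2×30×20×450, 2.4×22×20×450) = 324 kN/bolt; interior L_c = 74 − 24 = 50, R_n = 475.2 kN/bolt. φR_n = 0.75 × (1×324 + 2×475.2) = 955.8 kN.
Tension rupture (net): A_n = (90 − 1×26)×20 = 1280 mm² (U = 1.0, A_e = A_n). φR_n = 0.75 × 450 × 1280 = 432.0 kN.
Tension yield (gross): A_g = 90×20 = 1800 mm². φR_n = 0.90 × 345 × 1800 = 558.9 kN.
Governing: min(802.3, 955.8, 432.0, 558.9) = 432.0 kN → net-section rupture.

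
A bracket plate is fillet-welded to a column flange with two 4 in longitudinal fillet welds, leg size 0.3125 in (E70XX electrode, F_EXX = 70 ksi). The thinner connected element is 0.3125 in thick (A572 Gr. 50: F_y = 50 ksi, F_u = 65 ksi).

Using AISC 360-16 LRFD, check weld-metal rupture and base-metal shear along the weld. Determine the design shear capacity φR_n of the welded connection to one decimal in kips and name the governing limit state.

55.7 kips (weld metal governs)

Weld metal: throat = 0.707×0.3125 = 0.22094 in, L = 2×4 = 8 in. φR_n = 0.75 × 0.6 × 70 × 0.22094 × 8 = 55.7 kips.
Base metal shear (0.3125 in plate): yield φR_n = 1.0×0.6×50×0.3125×8 = 75.0 kips; rupture φR_n = 0.75×0.6×65×0.3125×8 = 73.1 kips; take 73.1 kips (rupture).
Governing: min(55.7, 73.1) = 55.7 kips → weld metal.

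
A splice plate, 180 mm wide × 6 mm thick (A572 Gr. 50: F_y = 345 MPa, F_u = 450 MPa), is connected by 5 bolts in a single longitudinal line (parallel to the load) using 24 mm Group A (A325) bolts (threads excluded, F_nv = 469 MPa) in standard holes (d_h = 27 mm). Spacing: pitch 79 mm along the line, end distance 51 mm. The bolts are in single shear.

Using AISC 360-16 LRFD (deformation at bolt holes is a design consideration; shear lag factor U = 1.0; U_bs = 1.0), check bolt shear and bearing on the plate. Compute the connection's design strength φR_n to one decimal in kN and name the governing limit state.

Bolt shear: A_b = π(24)²/4 = 452.39 mm². φR_n = 0.75 × 469 × 452.39 × 5 × 1 = 795.6 kN.
Bearing (6 mm plate, F_u = 450 MPa): end bolts L_c = 51 − 27/2 = 37.5, R_n = min(1.2×37.5×6×450, 2.4×24×6×450) = 121.5 kN/bolt; interior L_c = 79 − 27 = 52, R_n = 155.52 kN/bolt. φR_n = 0.75 × (1×121.5 + 4×155.52) = 557.7 kN.
Governing: min(795.6, 557.7) = 557.7 kN → bearing.

557.7 kN (bearing governs)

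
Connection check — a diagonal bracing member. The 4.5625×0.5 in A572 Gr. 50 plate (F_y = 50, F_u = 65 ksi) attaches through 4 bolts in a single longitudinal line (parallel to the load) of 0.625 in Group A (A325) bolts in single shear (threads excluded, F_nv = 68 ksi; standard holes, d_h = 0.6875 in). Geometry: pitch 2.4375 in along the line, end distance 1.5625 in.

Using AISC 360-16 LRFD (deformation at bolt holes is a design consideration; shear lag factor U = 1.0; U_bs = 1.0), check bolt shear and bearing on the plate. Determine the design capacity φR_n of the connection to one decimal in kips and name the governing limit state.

Bolt shear: A_b = π(0.625)²/4 = 0.3068 in². φR_n = 0.75 × 68 × 0.3068 × 4 × 1 = 62.6 kips.
Bearing (0.5 in plate, F_u = 65 ksi): end bolts L_c = 1.5625 − 0.6875/2 = 1.21875, R_n = min(1.2×1.21875×0.5×65, 2.4×0.625×0.5×65) = 47.531 kips/bolt; interior L_c = 2.4375 − 0.6875 = 1.75, R_n = 48.75 kips/bolt. φR_n = 0.75 × (1×47.531 + 3×48.75) = 145.3 kips.
Governing: min(62.6, 145.3) = 62.6 kips → bolt shear.

62.6 kips (bolt shear governs)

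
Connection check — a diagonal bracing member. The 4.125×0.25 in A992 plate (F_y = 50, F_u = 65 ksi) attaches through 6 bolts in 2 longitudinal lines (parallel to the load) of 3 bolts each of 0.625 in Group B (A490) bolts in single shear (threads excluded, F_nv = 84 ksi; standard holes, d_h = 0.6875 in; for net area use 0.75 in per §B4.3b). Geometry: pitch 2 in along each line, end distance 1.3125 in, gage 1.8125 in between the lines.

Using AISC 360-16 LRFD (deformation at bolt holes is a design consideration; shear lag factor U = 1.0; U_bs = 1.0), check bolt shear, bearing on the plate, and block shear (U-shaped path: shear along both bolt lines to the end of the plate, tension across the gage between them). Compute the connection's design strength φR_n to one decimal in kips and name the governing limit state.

63.2 kips (block shear governs)

Bolt shear: A_b = π(0.625)²/4 = 0.3068 in². φR_n = 0.75 × 84 × 0.3068 × 6 × 1 = 116.0 kips.
Bearing (0.25 in plate, F_u = 65 ksi): end bolts L_c = 1.3125 − 0.6875/2 = 0.96875, R_n = min(1.2×0.96875×0.25×65, 2.4×0.625×0.25×65) = 18.891 kips/bolt; interior L_c = 2 − 0.6875 = 1.3125, R_n = 24.375 kips/bolt. φR_n = 0.75 × (2×18.891 + 4×24.375) = 101.5 kips.
Block shear: shear path 2×[1.3125+2×2] = 2×5.3125 in, A_gv = 2.6563, A_nv = 2×(5.3125 − 2.5×0.75)×0.25 = 1.7188 in²; tension across gage: (1.8125 − 1×0.75)×0.25 = 0.26563 in². R_n = min(0.6×65×1.7188, 0.6×50×2.6563) + 1.0×65×0.26563 = min(67.033, 79.689) + 17.266 = 84.299 kips. φR_n = 0.75 × 84.299 = 63.2 kips.
Governing: min(116.0, 101.5, 63.2) = 63.2 kips → block shear.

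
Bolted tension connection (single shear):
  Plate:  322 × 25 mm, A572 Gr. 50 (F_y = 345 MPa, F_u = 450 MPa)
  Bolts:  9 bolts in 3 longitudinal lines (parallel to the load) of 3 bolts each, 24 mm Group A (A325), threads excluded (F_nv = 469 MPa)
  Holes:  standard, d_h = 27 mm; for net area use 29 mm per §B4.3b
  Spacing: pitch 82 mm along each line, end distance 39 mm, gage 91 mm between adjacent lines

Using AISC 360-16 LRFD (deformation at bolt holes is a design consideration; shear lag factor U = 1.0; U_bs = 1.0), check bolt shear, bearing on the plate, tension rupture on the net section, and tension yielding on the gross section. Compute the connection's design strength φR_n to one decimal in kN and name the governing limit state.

Bolt shear: A_b = π(24)²/4 = 452.39 mm². φR_n = 0.75 × 469 × 452.39 × 9 × 1 = 1432.2 kN.
Bearing (25 mm plate, F_u = 450 MPa): end bolts L_c = 39 − 27/2 = 25.5, R_n = min(1.2×25.5×25×450, 2.4×24×25×450) = 344.25 kN/bolt; interior L_c = 82 − 27 = 55, R_n = 648 kN/bolt. φR_n = 0.75 × (3×344.25 + 6×648) = 3690.6 kN.
Tension rupture (net): A_n = (322 − 3×29)×25 = 5875 mm² (U = 1.0, A_e = A_n). φR_n = 0.75 × 450 × 5875 = 1982.8 kN.
Tension yield (gross): A_g = 322×25 = 8050 mm². φR_n = 0.90 × 345 × 8050 = 2499.5 kN.
Governing: min(1432.2, 3690.6, 1982.8, 2499.5) = 1432.2 kN → bolt shear.

1432.2 kN (bolt shear governs)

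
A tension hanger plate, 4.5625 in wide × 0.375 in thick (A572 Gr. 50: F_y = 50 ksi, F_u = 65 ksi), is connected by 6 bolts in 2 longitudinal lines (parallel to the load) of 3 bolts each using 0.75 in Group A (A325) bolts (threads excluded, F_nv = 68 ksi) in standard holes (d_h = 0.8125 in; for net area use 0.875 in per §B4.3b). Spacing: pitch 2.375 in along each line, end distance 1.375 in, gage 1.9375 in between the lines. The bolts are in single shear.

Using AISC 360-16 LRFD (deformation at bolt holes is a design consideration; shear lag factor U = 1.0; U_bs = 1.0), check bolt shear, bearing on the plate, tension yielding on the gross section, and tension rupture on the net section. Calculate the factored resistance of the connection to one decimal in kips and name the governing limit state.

Bolt shear: A_b = π(0.75)²/4 = 0.44179 in². φR_n = 0.75 × 68 × 0.44179 × 6 × 1 = 135.2 kips.
Bearing (0.375 in plate, F_u = 65 ksi): end bolts L_c = 1.375 − 0.8125/2 = 0.96875, R_n = min(1.2×0.96875×0.375×65, 2.4×0.75×0.375×65) = 28.336 kips/bolt; interior L_c = 2.375 − 0.8125 = 1.5625, R_n = 43.875 kips/bolt. φR_n = 0.75 × (2×28.336 + 4×43.875) = 174.1 kips.
Tension yield (gross): A_g = 4.5625×0.375 = 1.7109 in². φR_n = 0.90 × 50 × 1.7109 = 77.0 kips.
Tension rupture (net): A_n = (4.5625 − 2×0.875)×0.375 = 1.0547 in² (U = 1.0, A_e = A_n). φR_n = 0.75 × 65 × 1.0547 = 51.4 kips.
Governing: min(135.2, 174.1, 77.0, 51.4) = 51.4 kips → net-section rupture.

51.4 kips (net-section rupture governs)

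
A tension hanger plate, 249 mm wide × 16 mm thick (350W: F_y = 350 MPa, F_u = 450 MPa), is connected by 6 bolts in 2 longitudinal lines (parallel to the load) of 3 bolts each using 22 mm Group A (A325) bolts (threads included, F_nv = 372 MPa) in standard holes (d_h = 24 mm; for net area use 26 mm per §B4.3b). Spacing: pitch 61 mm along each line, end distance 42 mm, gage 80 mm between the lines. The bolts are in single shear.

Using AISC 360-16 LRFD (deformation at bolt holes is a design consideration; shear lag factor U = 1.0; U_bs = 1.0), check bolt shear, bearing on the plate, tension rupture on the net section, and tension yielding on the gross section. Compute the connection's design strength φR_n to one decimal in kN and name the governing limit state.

Bolt shear: A_b = π(22)²/4 = 380.13 mm². φR_n = 0.75 × 372 × 380.13 × 6 × 1 = 636.3 kN.
Bearing (16 mm plate, F_u = 450 MPa): end bolts L_c = 42 − 24/2 = 30, R_n = min(1.2×30×16×450, 2.4×22×16×450) = 259.2 kN/bolt; interior L_c = 61 − 24 = 37, R_n = 319.68 kN/bolt. φR_n = 0.75 × (2×259.2 + 4×319.68) = 1347.8 kN.
Tension rupture (net): A_n = (249 − 2×26)×16 = 3152 mm² (U = 1.0, A_e = A_n). φR_n = 0.75 × 450 × 3152 = 1063.8 kN.
Tension yield (gross): A_g = 249×16 = 3984 mm². φR_n = 0.90 × 350 × 3984 = 1255.0 kN.
Governing: min(636.3, 1347.8, 1063.8, 1255.0) = 636.3 kN → bolt shear.

636.3 kN (bolt shear governs)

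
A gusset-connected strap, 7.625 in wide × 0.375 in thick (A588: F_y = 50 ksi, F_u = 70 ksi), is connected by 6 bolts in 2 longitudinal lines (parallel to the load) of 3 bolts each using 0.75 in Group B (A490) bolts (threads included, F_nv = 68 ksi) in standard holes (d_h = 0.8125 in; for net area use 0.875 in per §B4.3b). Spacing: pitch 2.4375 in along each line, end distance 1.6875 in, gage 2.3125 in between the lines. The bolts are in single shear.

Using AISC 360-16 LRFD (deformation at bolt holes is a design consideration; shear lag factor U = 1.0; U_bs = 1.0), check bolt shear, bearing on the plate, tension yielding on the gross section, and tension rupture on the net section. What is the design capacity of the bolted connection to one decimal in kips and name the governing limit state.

Bolt shear: A_b = π(0.75)²/4 = 0.44179 in². φR_n = 0.75 × 68 × 0.44179 × 6 × 1 = 135.2 kips.
Bearing (0.375 in plate, F_u = 70 ksi): end bolts L_c = 1.6875 − 0.8125/2 = 1.28125, R_n = min(1.2×1.28125×0.375×70, 2.4×0.75×0.375×70) = 40.359 kips/bolt; interior L_c = 2.4375 − 0.8125 = 1.625, R_n = 47.25 kips/bolt. φR_n = 0.75 × (2×40.359 + 4×47.25) = 202.3 kips.
Tension yield (gross): A_g = 7.625×0.375 = 2.8594 in². φR_n = 0.90 × 50 × 2.8594 = 128.7 kips.
Tension rupture (net): A_n = (7.625 − 2×0.875)×0.375 = 2.2031 in² (U = 1.0, A_e = A_n). φR_n = 0.75 × 70 × 2.2031 = 115.7 kips.
Governing: min(135.2, 202.3, 128.7, 115.7) = 115.7 kips → net-section rupture.

115.7 kips (net-section rupture governs)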